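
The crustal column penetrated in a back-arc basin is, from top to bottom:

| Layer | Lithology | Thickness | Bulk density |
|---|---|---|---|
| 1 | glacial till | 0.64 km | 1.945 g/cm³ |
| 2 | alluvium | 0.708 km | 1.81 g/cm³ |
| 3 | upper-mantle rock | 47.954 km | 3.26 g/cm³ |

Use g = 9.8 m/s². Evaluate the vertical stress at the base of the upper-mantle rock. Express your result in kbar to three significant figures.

15.6 kbar

glacial till: 1945 kg/m³ × 9.8 m/s² × 640 m = 1.220×10^7 Pa = 0.1220 kbar
alluvium: 1810 kg/m³ × 9.8 m/s² × 708 m = 1.256×10^7 Pa = 0.1256 kbar
upper-mantle rock: 3260 kg/m³ × 9.8 m/s² × 47954 m = 1.532×10^9 Pa = 15.32 kbar
Total = 0.1220 + 0.1256 + 15.32 = 15.568 kbar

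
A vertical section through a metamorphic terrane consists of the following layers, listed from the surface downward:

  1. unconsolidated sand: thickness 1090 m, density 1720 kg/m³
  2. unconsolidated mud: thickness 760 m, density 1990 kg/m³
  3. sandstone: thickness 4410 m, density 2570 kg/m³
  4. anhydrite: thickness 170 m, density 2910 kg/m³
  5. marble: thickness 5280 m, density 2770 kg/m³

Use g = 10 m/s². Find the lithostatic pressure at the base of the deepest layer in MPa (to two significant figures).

300 MPa

unconsolidated sand: 1720 kg/m³ × 10 m/s² × 1090 m = 1.875×10^7 Pa = 18.75 MPa
unconsolidated mud: 1990 kg/m³ × 10 m/s² × 760 m = 1.512×10^7 Pa = 15.12 MPa
sandstone: 2570 kg/m³ × 10 m/s² × 4410 m = 1.133×10^8 Pa = 113.3 MPa
anhydrite: 2910 kg/m³ × 10 m/s² × 170 m = 4.947×10^6 Pa = 4.947 MPa
marble: 2770 kg/m³ × 10 m/s² × 5280 m = 1.463×10^8 Pa = 146.3 MPa
Total = 18.75 + 15.12 + 113.3 + 4.947 + 146.3 = 298.41 MPa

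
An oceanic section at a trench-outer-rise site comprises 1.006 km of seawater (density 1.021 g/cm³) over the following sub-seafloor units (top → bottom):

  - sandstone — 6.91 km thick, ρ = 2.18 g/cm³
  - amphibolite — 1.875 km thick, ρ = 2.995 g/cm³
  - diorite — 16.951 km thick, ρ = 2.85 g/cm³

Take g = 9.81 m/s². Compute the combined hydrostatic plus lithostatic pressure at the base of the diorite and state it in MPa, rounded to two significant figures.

690 MPa

seawater: 1021 kg/m³ × 9.81 m/s² × 1006 m = 1.008×10^7 Pa = 10.08 MPa
sandstone: 2180 kg/m³ × 9.81 m/s² × 6910 m = 1.478×10^8 Pa = 147.8 MPa
amphibolite: 2995 kg/m³ × 9.81 m/s² × 1875 m = 5.509×10^7 Pa = 55.09 MPa
diorite: 2850 kg/m³ × 9.81 m/s² × 16951 m = 4.739×10^8 Pa = 473.9 MPa
Total = 10.08 + 147.8 + 55.09 + 473.9 = 686.87 MPa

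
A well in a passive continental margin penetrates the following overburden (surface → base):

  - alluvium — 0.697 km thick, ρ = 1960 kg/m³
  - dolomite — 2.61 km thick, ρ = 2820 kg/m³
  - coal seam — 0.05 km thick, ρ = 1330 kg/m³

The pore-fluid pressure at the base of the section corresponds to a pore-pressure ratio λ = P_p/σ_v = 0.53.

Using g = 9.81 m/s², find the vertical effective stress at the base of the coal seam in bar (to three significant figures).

Overburden (lithostatic) stress σ_v:
alluvium: 1960 kg/m³ × 9.81 m/s² × 697 m = 1.340×10^7 Pa = 13.40 MPa
dolomite: 2820 kg/m³ × 9.81 m/s² × 2610 m = 7.220×10^7 Pa = 72.20 MPa
coal seam: 1330 kg/m³ × 9.81 m/s² × 50 m = 6.524×10^5 Pa = 0.6524 MPa
Total = 13.40 + 72.20 + 0.6524 = 86.258 MPa
Pore pressure P_p = λ·σ_v = 0.53 × 86.26 MPa = 45.72 MPa
Effective stress σ' = σ_v − P_p = 86.26 − 45.72 = 40.541 MPa = 405.41 bar

405 bar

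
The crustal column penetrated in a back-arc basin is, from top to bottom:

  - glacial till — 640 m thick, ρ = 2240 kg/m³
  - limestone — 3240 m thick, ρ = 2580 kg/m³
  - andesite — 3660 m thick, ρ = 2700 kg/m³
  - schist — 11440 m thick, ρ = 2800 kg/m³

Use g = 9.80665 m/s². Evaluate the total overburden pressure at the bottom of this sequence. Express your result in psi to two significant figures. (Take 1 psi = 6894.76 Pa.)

glacial till: 2240 kg/m³ × 9.80665 m/s² × 640 m = 1.406×10^7 Pa = 2039 psi
limestone: 2580 kg/m³ × 9.80665 m/s² × 3240 m = 8.198×10^7 Pa = 11890 psi
andesite: 2700 kg/m³ × 9.80665 m/s² × 3660 m = 9.691×10^7 Pa = 14056 psi
schist: 2800 kg/m³ × 9.80665 m/s² × 11440 m = 3.141×10^8 Pa = 45560 psi
Total = 2039 + 11890 + 14056 + 45560 = 73544 psi

74000 psi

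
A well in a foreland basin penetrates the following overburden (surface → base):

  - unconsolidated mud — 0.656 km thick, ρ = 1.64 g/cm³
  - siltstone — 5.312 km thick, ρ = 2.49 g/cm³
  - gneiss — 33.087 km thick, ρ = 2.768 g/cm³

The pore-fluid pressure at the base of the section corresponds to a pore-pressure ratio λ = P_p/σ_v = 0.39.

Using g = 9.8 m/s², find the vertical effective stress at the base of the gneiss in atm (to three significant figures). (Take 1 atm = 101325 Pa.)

6250 atm

Overburden (lithostatic) stress σ_v:
unconsolidated mud: 1640 kg/m³ × 9.8 m/s² × 656 m = 1.054×10^7 Pa = 10.54 MPa
siltstone: 2490 kg/m³ × 9.8 m/s² × 5312 m = 1.296×10^8 Pa = 129.6 MPa
gneiss: 2768 kg/m³ × 9.8 m/s² × 33087 m = 8.975×10^8 Pa = 897.5 MPa
Total = 10.54 + 129.6 + 897.5 = 1037.7 MPa
Pore pressure P_p = λ·σ_v = 0.39 × 1038 MPa = 404.7 MPa
Effective stress σ' = σ_v − P_p = 1038 − 404.7 = 633.00 MPa = 6247.2 atm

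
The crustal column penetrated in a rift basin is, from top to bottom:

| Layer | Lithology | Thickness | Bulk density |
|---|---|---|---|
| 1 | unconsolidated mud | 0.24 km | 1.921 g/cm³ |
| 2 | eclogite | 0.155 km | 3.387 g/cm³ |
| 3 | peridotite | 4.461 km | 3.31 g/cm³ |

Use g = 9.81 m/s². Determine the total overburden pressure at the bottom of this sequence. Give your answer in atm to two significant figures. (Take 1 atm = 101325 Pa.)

1500 atm

unconsolidated mud: 1921 kg/m³ × 9.81 m/s² × 240 m = 4.523×10^6 Pa = 44.64 atm
eclogite: 3387 kg/m³ × 9.81 m/s² × 155 m = 5.150×10^6 Pa = 50.83 atm
peridotite: 3310 kg/m³ × 9.81 m/s² × 4461 m = 1.449×10^8 Pa = 1430 atm
Total = 44.64 + 50.83 + 1430 = 1525.1 atm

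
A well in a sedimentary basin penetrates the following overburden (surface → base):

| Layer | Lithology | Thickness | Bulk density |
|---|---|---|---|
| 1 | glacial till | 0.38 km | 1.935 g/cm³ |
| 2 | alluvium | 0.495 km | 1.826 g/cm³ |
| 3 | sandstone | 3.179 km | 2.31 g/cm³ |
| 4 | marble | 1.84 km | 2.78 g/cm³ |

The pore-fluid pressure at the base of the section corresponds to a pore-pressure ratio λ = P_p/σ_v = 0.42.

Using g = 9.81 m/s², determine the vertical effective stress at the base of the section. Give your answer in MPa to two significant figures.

80 MPa

Overburden (lithostatic) stress σ_v:
glacial till: 1935 kg/m³ × 9.81 m/s² × 380 m = 7.213×10^6 Pa = 7.213 MPa
alluvium: 1826 kg/m³ × 9.81 m/s² × 495 m = 8.867×10^6 Pa = 8.867 MPa
sandstone: 2310 kg/m³ × 9.81 m/s² × 3179 m = 7.204×10^7 Pa = 72.04 MPa
marble: 2780 kg/m³ × 9.81 m/s² × 1840 m = 5.018×10^7 Pa = 50.18 MPa
Total = 7.213 + 8.867 + 72.04 + 50.18 = 138.30 MPa
Pore pressure P_p = λ·σ_v = 0.42 × 138.3 MPa = 58.09 MPa
Effective stress σ' = σ_v − P_p = 138.3 − 58.09 = 80.214 MPa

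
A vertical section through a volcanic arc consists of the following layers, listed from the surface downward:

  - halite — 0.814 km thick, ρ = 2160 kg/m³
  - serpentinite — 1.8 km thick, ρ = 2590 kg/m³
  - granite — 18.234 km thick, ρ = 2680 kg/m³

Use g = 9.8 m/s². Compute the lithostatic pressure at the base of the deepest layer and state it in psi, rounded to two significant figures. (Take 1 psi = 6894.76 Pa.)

halite: 2160 kg/m³ × 9.8 m/s² × 814 m = 1.723×10^7 Pa = 2499 psi
serpentinite: 2590 kg/m³ × 9.8 m/s² × 1800 m = 4.569×10^7 Pa = 6626 psi
granite: 2680 kg/m³ × 9.8 m/s² × 18234 m = 4.789×10^8 Pa = 69458 psi
Total = 2499 + 6626 + 69458 = 78584 psi

79000 psi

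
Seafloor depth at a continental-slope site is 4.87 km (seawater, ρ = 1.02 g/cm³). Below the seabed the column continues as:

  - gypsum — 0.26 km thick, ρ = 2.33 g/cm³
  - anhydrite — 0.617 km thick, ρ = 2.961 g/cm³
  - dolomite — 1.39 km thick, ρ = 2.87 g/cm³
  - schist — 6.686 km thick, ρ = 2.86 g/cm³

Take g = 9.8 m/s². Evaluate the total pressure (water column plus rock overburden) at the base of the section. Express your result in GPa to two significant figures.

0.30 GPa

seawater: 1020 kg/m³ × 9.8 m/s² × 4870 m = 4.868×10^7 Pa = 0.04868 GPa
gypsum: 2330 kg/m³ × 9.8 m/s² × 260 m = 5.937×10^6 Pa = 5.937×10^-3 GPa
anhydrite: 2961 kg/m³ × 9.8 m/s² × 617 m = 1.790×10^7 Pa = 0.01790 GPa
dolomite: 2870 kg/m³ × 9.8 m/s² × 1390 m = 3.910×10^7 Pa = 0.03910 GPa
schist: 2860 kg/m³ × 9.8 m/s² × 6686 m = 1.874×10^8 Pa = 0.1874 GPa
Total = 0.04868 + 5.937×10^-3 + 0.01790 + 0.03910 + 0.1874 = 0.29901 GPa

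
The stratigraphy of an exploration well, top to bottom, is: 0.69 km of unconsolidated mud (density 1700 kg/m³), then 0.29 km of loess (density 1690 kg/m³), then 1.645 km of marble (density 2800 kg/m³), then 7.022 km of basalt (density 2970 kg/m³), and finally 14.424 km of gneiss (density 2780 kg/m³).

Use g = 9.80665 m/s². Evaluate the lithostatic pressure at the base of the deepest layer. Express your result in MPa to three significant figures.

659 MPa

unconsolidated mud: 1700 kg/m³ × 9.80665 m/s² × 690 m = 1.150×10^7 Pa = 11.50 MPa
loess: 1690 kg/m³ × 9.80665 m/s² × 290 m = 4.806×10^6 Pa = 4.806 MPa
marble: 2800 kg/m³ × 9.80665 m/s² × 1645 m = 4.517×10^7 Pa = 45.17 MPa
basalt: 2970 kg/m³ × 9.80665 m/s² × 7022 m = 2.045×10^8 Pa = 204.5 MPa
gneiss: 2780 kg/m³ × 9.80665 m/s² × 14424 m = 3.932×10^8 Pa = 393.2 MPa
Total = 11.50 + 4.806 + 45.17 + 204.5 + 393.2 = 659.23 MPa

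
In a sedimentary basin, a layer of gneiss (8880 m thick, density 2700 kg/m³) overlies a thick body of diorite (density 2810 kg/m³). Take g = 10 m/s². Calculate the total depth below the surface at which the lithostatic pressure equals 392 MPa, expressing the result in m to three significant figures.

14300 m

Pressure at base of upper layers: 2700×10×8880 = 2.398×10^8 Pa = 239.8 MPa
Remaining pressure to be supplied by diorite: 3.920×10^8 − 2.398×10^8 = 1.522×10^8 Pa
Additional depth in diorite = 1.522×10^8 Pa / (2810 kg/m³ × 10 m/s²) = 5417.8 m
Total depth = 8880 m + 5417.8 m = 14298 m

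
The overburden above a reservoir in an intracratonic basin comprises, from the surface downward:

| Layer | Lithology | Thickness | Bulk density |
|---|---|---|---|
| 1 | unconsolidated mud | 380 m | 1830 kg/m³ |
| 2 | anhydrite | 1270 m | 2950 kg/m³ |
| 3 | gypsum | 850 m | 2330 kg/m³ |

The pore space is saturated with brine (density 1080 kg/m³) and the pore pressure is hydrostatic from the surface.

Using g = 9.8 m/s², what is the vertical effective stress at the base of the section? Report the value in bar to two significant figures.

Overburden (lithostatic) stress σ_v:
unconsolidated mud: 1830 kg/m³ × 9.8 m/s² × 380 m = 6.815×10^6 Pa = 6.815 MPa
anhydrite: 2950 kg/m³ × 9.8 m/s² × 1270 m = 3.672×10^7 Pa = 36.72 MPa
gypsum: 2330 kg/m³ × 9.8 m/s² × 850 m = 1.941×10^7 Pa = 19.41 MPa
Total = 6.815 + 36.72 + 19.41 = 62.940 MPa
Pore pressure P_p = 1080 kg/m³ × 9.8 m/s² × 2500 m = 2.646×10^7 Pa = 26.46 MPa
Effective stress σ' = σ_v − P_p = 62.94 − 26.46 = 36.480 MPa = 364.80 bar

360 bar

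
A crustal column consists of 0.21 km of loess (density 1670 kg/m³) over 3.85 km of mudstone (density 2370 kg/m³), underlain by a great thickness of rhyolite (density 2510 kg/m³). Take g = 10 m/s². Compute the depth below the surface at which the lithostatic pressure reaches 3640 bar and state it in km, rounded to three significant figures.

14.8 km

Pressure at base of upper layers: 1670×10×210 + 2370×10×3850 = 9.475×10^7 Pa = 947.5 bar
Remaining pressure to be supplied by rhyolite: 3.640×10^8 − 9.475×10^7 = 2.692×10^8 Pa
Additional depth in rhyolite = 2.692×10^8 Pa / (2510 kg/m³ × 10 m/s²) = 10727 m
Total depth = 4060 m + 10727 m = 14787 m
= 14.787 km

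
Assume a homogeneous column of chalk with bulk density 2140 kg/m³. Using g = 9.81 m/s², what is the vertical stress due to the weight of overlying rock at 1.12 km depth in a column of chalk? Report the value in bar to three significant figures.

chalk: 2140 kg/m³ × 9.81 m/s² × 1120 m = 2.351×10^7 Pa = 235.1 bar

235 bar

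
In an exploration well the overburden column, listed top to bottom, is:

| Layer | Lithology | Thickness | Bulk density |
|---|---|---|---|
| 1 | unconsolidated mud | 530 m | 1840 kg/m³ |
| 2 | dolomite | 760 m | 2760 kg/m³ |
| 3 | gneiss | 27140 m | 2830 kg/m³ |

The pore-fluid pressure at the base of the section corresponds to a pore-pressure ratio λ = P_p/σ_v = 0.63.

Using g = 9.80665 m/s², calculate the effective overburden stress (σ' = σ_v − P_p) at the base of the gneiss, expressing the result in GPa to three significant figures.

Overburden (lithostatic) stress σ_v:
unconsolidated mud: 1840 kg/m³ × 9.80665 m/s² × 530 m = 9.563×10^6 Pa = 9.563 MPa
dolomite: 2760 kg/m³ × 9.80665 m/s² × 760 m = 2.057×10^7 Pa = 20.57 MPa
gneiss: 2830 kg/m³ × 9.80665 m/s² × 27140 m = 7.532×10^8 Pa = 753.2 MPa
Total = 9.563 + 20.57 + 753.2 = 783.35 MPa
Pore pressure P_p = λ·σ_v = 0.63 × 783.3 MPa = 493.5 MPa
Effective stress σ' = σ_v − P_p = 783.3 − 493.5 = 289.84 MPa = 0.28984 GPa

0.290 GPa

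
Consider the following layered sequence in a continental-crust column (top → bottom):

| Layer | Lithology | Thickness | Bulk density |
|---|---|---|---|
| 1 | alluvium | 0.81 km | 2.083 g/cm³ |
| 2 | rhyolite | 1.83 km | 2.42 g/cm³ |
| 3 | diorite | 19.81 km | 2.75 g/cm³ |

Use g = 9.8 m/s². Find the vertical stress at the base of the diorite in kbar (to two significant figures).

5.9 kbar

alluvium: 2083 kg/m³ × 9.8 m/s² × 810 m = 1.653×10^7 Pa = 0.1653 kbar
rhyolite: 2420 kg/m³ × 9.8 m/s² × 1830 m = 4.340×10^7 Pa = 0.4340 kbar
diorite: 2750 kg/m³ × 9.8 m/s² × 19810 m = 5.339×10^8 Pa = 5.339 kbar
Total = 0.1653 + 0.4340 + 5.339 = 5.9381 kbar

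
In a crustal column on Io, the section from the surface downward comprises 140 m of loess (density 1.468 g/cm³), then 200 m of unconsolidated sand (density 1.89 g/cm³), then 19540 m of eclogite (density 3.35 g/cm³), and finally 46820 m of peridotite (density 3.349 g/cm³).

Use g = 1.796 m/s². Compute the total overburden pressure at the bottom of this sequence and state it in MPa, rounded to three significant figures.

400 MPa

loess: 1468 kg/m³ × 1.796 m/s² × 140 m = 3.691×10^5 Pa = 0.3691 MPa
unconsolidated sand: 1890 kg/m³ × 1.796 m/s² × 200 m = 6.789×10^5 Pa = 0.6789 MPa
eclogite: 3350 kg/m³ × 1.796 m/s² × 19540 m = 1.176×10^8 Pa = 117.6 MPa
peridotite: 3349 kg/m³ × 1.796 m/s² × 46820 m = 2.816×10^8 Pa = 281.6 MPa
Total = 0.3691 + 0.6789 + 117.6 + 281.6 = 400.23 MPa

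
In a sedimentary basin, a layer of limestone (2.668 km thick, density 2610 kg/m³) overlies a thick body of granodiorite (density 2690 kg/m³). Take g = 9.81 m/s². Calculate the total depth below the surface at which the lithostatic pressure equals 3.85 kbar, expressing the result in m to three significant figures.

14700 m

Pressure at base of upper layers: 2610×9.81×2668 = 6.831×10^7 Pa = 0.6831 kbar
Remaining pressure to be supplied by granodiorite: 3.850×10^8 − 6.831×10^7 = 3.167×10^8 Pa
Additional depth in granodiorite = 3.167×10^8 Pa / (2690 kg/m³ × 9.81 m/s²) = 12001 m
Total depth = 2668 m + 12001 m = 14669 m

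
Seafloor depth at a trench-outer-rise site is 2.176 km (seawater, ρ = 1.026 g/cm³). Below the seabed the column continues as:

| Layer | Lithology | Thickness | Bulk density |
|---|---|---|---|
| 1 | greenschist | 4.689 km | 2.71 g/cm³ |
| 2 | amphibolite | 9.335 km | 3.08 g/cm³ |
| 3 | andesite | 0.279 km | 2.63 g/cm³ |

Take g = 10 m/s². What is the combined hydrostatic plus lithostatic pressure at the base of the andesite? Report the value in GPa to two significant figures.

0.44 GPa

seawater: 1026 kg/m³ × 10 m/s² × 2176 m = 2.233×10^7 Pa = 0.02233 GPa
greenschist: 2710 kg/m³ × 10 m/s² × 4689 m = 1.271×10^8 Pa = 0.1271 GPa
amphibolite: 3080 kg/m³ × 10 m/s² × 9335 m = 2.875×10^8 Pa = 0.2875 GPa
andesite: 2630 kg/m³ × 10 m/s² × 279 m = 7.338×10^6 Pa = 7.338×10^-3 GPa
Total = 0.02233 + 0.1271 + 0.2875 + 7.338×10^-3 = 0.44425 GPa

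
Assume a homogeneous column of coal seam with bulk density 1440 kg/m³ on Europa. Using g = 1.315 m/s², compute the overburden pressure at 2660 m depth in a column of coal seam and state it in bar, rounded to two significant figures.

50 bar

coal seam: 1440 kg/m³ × 1.315 m/s² × 2660 m = 5.037×10^6 Pa = 50.37 bar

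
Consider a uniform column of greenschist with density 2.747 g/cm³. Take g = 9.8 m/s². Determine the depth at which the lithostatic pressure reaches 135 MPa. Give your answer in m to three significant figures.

h = P/(ρg) = 135 MPa / (2747 kg/m³ × 9.8 m/s²) = 1.350×10^8 Pa / 26921 Pa/m = 5014.7 m

5010 m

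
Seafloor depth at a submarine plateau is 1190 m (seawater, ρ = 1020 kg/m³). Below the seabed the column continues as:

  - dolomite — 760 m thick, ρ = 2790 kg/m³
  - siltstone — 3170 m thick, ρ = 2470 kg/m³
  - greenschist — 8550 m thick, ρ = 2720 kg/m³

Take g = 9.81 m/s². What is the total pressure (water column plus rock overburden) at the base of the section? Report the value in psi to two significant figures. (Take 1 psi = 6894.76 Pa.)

seawater: 1020 kg/m³ × 9.81 m/s² × 1190 m = 1.191×10^7 Pa = 1727 psi
dolomite: 2790 kg/m³ × 9.81 m/s² × 760 m = 2.080×10^7 Pa = 3017 psi
siltstone: 2470 kg/m³ × 9.81 m/s² × 3170 m = 7.681×10^7 Pa = 11141 psi
greenschist: 2720 kg/m³ × 9.81 m/s² × 8550 m = 2.281×10^8 Pa = 33089 psi
Total = 1727 + 3017 + 11141 + 33089 = 48974 psi

49000 psi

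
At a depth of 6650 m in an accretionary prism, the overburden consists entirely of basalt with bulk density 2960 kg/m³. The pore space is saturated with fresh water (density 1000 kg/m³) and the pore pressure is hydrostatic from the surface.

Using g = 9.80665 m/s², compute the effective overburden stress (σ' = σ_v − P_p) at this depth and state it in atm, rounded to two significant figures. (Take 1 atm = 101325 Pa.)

Overburden (lithostatic) stress σ_v:
basalt: 2960 kg/m³ × 9.80665 m/s² × 6650 m = 1.930×10^8 Pa = 193.0 MPa
Pore pressure P_p = 1000 kg/m³ × 9.80665 m/s² × 6650 m = 6.521×10^7 Pa = 65.21 MPa
Effective stress σ' = σ_v − P_p = 193.0 − 65.21 = 127.82 MPa = 1261.5 atm

1300 atm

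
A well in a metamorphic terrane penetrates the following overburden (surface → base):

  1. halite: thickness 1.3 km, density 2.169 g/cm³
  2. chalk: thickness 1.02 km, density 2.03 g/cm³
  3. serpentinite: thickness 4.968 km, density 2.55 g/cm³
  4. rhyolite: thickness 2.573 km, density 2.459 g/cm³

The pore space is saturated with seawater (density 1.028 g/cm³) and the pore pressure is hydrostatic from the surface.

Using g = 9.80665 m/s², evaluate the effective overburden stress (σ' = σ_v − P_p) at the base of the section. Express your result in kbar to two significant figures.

Overburden (lithostatic) stress σ_v:
halite: 2169 kg/m³ × 9.80665 m/s² × 1300 m = 2.765×10^7 Pa = 27.65 MPa
chalk: 2030 kg/m³ × 9.80665 m/s² × 1020 m = 2.031×10^7 Pa = 20.31 MPa
serpentinite: 2550 kg/m³ × 9.80665 m/s² × 4968 m = 1.242×10^8 Pa = 124.2 MPa
rhyolite: 2459 kg/m³ × 9.80665 m/s² × 2573 m = 6.205×10^7 Pa = 62.05 MPa
Total = 27.65 + 20.31 + 124.2 + 62.05 = 234.24 MPa
Pore pressure P_p = 1028 kg/m³ × 9.80665 m/s² × 9861 m = 9.941×10^7 Pa = 99.41 MPa
Effective stress σ' = σ_v − P_p = 234.2 − 99.41 = 134.83 MPa = 1.3483 kbar

1.3 kbar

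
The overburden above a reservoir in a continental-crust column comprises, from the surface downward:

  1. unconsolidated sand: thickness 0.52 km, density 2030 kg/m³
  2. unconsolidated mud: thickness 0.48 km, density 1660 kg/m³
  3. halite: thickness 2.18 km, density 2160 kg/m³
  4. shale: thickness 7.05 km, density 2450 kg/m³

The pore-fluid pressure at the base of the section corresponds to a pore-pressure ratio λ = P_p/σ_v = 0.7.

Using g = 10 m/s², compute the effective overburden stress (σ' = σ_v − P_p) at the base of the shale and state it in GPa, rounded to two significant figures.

0.072 GPa

Overburden (lithostatic) stress σ_v:
unconsolidated sand: 2030 kg/m³ × 10 m/s² × 520 m = 1.056×10^7 Pa = 10.56 MPa
unconsolidated mud: 1660 kg/m³ × 10 m/s² × 480 m = 7.968×10^6 Pa = 7.968 MPa
halite: 2160 kg/m³ × 10 m/s² × 2180 m = 4.709×10^7 Pa = 47.09 MPa
shale: 2450 kg/m³ × 10 m/s² × 7050 m = 1.727×10^8 Pa = 172.7 MPa
Total = 10.56 + 7.968 + 47.09 + 172.7 = 238.34 MPa
Pore pressure P_p = λ·σ_v = 0.7 × 238.3 MPa = 166.8 MPa
Effective stress σ' = σ_v − P_p = 238.3 − 166.8 = 71.501 MPa = 0.071501 GPa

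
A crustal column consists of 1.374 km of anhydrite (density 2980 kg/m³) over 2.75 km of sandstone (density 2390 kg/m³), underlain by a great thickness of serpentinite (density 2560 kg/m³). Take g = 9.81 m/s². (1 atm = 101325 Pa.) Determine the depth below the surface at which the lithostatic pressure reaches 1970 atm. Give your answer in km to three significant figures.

7.91 km

Pressure at base of upper layers: 2980×9.81×1374 + 2390×9.81×2750 = 1.046×10^8 Pa = 1033 atm
Remaining pressure to be supplied by serpentinite: 1.996×10^8 − 1.046×10^8 = 9.497×10^7 Pa
Additional depth in serpentinite = 9.497×10^7 Pa / (2560 kg/m³ × 9.81 m/s²) = 3781.5 m
Total depth = 4124 m + 3781.5 m = 7905.5 m
= 7.9055 km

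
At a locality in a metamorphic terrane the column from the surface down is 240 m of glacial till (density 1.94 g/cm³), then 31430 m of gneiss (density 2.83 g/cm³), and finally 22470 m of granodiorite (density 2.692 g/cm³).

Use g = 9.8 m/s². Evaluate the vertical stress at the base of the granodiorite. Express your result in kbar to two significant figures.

15 kbar

glacial till: 1940 kg/m³ × 9.8 m/s² × 240 m = 4.563×10^6 Pa = 0.04563 kbar
gneiss: 2830 kg/m³ × 9.8 m/s² × 31430 m = 8.717×10^8 Pa = 8.717 kbar
granodiorite: 2692 kg/m³ × 9.8 m/s² × 22470 m = 5.928×10^8 Pa = 5.928 kbar
Total = 0.04563 + 8.717 + 5.928 = 14.690 kbar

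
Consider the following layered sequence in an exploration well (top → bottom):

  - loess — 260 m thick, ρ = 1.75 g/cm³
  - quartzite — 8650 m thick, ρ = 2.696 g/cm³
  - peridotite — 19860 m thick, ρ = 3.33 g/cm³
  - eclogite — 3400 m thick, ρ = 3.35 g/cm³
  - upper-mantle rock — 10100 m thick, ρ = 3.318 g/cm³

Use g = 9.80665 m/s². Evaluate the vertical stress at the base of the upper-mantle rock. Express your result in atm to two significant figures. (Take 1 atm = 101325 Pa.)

loess: 1750 kg/m³ × 9.80665 m/s² × 260 m = 4.462×10^6 Pa = 44.04 atm
quartzite: 2696 kg/m³ × 9.80665 m/s² × 8650 m = 2.287×10^8 Pa = 2257 atm
peridotite: 3330 kg/m³ × 9.80665 m/s² × 19860 m = 6.486×10^8 Pa = 6401 atm
eclogite: 3350 kg/m³ × 9.80665 m/s² × 3400 m = 1.117×10^8 Pa = 1102 atm
upper-mantle rock: 3318 kg/m³ × 9.80665 m/s² × 10100 m = 3.286×10^8 Pa = 3243 atm
Total = 44.04 + 2257 + 6401 + 1102 + 3243 = 13048 atm

13000 atm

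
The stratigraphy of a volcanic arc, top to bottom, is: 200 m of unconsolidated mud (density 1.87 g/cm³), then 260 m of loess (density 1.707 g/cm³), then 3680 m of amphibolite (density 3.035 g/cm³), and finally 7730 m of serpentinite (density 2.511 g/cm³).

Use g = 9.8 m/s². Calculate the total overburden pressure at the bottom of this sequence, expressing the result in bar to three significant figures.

unconsolidated mud: 1870 kg/m³ × 9.8 m/s² × 200 m = 3.665×10^6 Pa = 36.65 bar
loess: 1707 kg/m³ × 9.8 m/s² × 260 m = 4.349×10^6 Pa = 43.49 bar
amphibolite: 3035 kg/m³ × 9.8 m/s² × 3680 m = 1.095×10^8 Pa = 1095 bar
serpentinite: 2511 kg/m³ × 9.8 m/s² × 7730 m = 1.902×10^8 Pa = 1902 bar
Total = 36.65 + 43.49 + 1095 + 1902 = 3076.9 bar

3080 bar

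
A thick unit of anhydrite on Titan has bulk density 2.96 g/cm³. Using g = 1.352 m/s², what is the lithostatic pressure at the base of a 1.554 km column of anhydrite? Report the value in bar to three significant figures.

62.2 bar

anhydrite: 2960 kg/m³ × 1.352 m/s² × 1554 m = 6.219×10^6 Pa = 62.19 bar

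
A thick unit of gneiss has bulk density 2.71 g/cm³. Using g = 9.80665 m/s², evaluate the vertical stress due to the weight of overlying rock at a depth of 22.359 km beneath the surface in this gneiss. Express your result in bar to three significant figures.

gneiss: 2710 kg/m³ × 9.80665 m/s² × 22359 m = 5.942×10^8 Pa = 5942 bar

5940 bar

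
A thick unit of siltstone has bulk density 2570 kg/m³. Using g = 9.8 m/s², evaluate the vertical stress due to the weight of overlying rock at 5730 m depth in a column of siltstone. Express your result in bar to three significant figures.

siltstone: 2570 kg/m³ × 9.8 m/s² × 5730 m = 1.443×10^8 Pa = 1443 bar

1440 bar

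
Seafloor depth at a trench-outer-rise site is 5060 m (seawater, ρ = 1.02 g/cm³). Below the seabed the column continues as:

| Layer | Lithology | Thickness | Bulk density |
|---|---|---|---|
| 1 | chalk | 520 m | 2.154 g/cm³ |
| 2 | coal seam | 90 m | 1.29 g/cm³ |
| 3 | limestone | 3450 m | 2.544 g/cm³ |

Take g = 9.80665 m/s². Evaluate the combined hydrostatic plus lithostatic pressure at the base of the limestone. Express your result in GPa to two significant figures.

seawater: 1020 kg/m³ × 9.80665 m/s² × 5060 m = 5.061×10^7 Pa = 0.05061 GPa
chalk: 2154 kg/m³ × 9.80665 m/s² × 520 m = 1.098×10^7 Pa = 0.01098 GPa
coal seam: 1290 kg/m³ × 9.80665 m/s² × 90 m = 1.139×10^6 Pa = 1.139×10^-3 GPa
limestone: 2544 kg/m³ × 9.80665 m/s² × 3450 m = 8.607×10^7 Pa = 0.08607 GPa
Total = 0.05061 + 0.01098 + 1.139×10^-3 + 0.08607 = 0.14881 GPa

0.15 GPa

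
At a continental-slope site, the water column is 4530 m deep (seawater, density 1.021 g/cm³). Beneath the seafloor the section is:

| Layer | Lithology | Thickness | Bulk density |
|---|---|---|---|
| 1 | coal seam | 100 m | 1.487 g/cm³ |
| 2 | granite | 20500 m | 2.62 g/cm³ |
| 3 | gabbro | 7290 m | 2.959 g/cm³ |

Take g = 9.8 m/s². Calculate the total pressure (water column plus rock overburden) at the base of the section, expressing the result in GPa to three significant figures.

0.785 GPa

seawater: 1021 kg/m³ × 9.8 m/s² × 4530 m = 4.533×10^7 Pa = 0.04533 GPa
coal seam: 1487 kg/m³ × 9.8 m/s² × 100 m = 1.457×10^6 Pa = 1.457×10^-3 GPa
granite: 2620 kg/m³ × 9.8 m/s² × 20500 m = 5.264×10^8 Pa = 0.5264 GPa
gabbro: 2959 kg/m³ × 9.8 m/s² × 7290 m = 2.114×10^8 Pa = 0.2114 GPa
Total = 0.04533 + 1.457×10^-3 + 0.5264 + 0.2114 = 0.78454 GPa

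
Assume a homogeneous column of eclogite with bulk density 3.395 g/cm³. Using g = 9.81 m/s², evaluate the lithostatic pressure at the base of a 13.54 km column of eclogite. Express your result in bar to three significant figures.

4510 bar

eclogite: 3395 kg/m³ × 9.81 m/s² × 13540 m = 4.509×10^8 Pa = 4509 bar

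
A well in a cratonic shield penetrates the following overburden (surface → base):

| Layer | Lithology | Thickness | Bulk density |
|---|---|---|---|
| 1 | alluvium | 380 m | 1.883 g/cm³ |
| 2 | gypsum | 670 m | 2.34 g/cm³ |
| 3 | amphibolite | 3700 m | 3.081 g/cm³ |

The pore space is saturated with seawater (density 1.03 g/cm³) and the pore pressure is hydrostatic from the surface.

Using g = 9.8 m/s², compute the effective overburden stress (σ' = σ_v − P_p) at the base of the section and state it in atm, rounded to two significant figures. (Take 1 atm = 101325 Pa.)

850 atm

Overburden (lithostatic) stress σ_v:
alluvium: 1883 kg/m³ × 9.8 m/s² × 380 m = 7.012×10^6 Pa = 7.012 MPa
gypsum: 2340 kg/m³ × 9.8 m/s² × 670 m = 1.536×10^7 Pa = 15.36 MPa
amphibolite: 3081 kg/m³ × 9.8 m/s² × 3700 m = 1.117×10^8 Pa = 111.7 MPa
Total = 7.012 + 15.36 + 111.7 = 134.09 MPa
Pore pressure P_p = 1030 kg/m³ × 9.8 m/s² × 4750 m = 4.795×10^7 Pa = 47.95 MPa
Effective stress σ' = σ_v − P_p = 134.1 − 47.95 = 86.147 MPa = 850.21 atm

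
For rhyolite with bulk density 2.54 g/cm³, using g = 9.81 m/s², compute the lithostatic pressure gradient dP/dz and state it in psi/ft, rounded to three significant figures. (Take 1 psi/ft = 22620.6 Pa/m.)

1.10 psi/ft

dP/dz = ρg = 2540 kg/m³ × 9.81 m/s² = 24917 Pa/m
= 24917 Pa/m × (1 psi/ft / 22621 Pa/m) = 1.1015 psi/ft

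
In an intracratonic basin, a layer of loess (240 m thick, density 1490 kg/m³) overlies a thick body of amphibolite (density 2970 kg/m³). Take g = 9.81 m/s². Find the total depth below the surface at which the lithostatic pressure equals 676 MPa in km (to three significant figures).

Pressure at base of upper layers: 1490×9.81×240 = 3.508×10^6 Pa = 3.508 MPa
Remaining pressure to be supplied by amphibolite: 6.760×10^8 − 3.508×10^6 = 6.725×10^8 Pa
Additional depth in amphibolite = 6.725×10^8 Pa / (2970 kg/m³ × 9.81 m/s²) = 23081 m
Total depth = 240 m + 23081 m = 23321 m
= 23.321 km

23.3 km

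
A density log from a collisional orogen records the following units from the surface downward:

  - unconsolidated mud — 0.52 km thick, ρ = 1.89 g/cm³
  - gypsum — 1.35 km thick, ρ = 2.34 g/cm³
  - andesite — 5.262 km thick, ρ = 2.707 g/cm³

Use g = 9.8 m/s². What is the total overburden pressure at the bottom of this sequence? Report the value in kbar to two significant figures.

1.8 kbar

unconsolidated mud: 1890 kg/m³ × 9.8 m/s² × 520 m = 9.631×10^6 Pa = 0.09631 kbar
gypsum: 2340 kg/m³ × 9.8 m/s² × 1350 m = 3.096×10^7 Pa = 0.3096 kbar
andesite: 2707 kg/m³ × 9.8 m/s² × 5262 m = 1.396×10^8 Pa = 1.396 kbar
Total = 0.09631 + 0.3096 + 1.396 = 1.8018 kbar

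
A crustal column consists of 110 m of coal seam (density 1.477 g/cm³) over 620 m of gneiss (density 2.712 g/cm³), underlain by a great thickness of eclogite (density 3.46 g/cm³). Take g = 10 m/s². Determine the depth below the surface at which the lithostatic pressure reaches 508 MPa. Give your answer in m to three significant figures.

14900 m

Pressure at base of upper layers: 1477×10×110 + 2712×10×620 = 1.844×10^7 Pa = 18.44 MPa
Remaining pressure to be supplied by eclogite: 5.080×10^8 − 1.844×10^7 = 4.896×10^8 Pa
Additional depth in eclogite = 4.896×10^8 Pa / (3460 kg/m³ × 10 m/s²) = 14149 m
Total depth = 730 m + 14149 m = 14879 m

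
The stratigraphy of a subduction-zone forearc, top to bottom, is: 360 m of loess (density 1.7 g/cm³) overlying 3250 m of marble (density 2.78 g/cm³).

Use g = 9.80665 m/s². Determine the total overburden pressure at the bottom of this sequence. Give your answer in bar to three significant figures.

946 bar

loess: 1700 kg/m³ × 9.80665 m/s² × 360 m = 6.002×10^6 Pa = 60.02 bar
marble: 2780 kg/m³ × 9.80665 m/s² × 3250 m = 8.860×10^7 Pa = 886.0 bar
Total = 60.02 + 886.0 = 946.05 bar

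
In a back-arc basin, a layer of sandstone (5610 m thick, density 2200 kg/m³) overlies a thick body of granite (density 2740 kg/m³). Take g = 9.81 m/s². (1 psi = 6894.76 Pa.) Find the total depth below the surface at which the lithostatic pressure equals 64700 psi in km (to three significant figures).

Pressure at base of upper layers: 2200×9.81×5610 = 1.211×10^8 Pa = 17560 psi
Remaining pressure to be supplied by granite: 4.461×10^8 − 1.211×10^8 = 3.250×10^8 Pa
Additional depth in granite = 3.250×10^8 Pa / (2740 kg/m³ × 9.81 m/s²) = 12092 m
Total depth = 5610 m + 12092 m = 17702 m
= 17.702 km

17.7 km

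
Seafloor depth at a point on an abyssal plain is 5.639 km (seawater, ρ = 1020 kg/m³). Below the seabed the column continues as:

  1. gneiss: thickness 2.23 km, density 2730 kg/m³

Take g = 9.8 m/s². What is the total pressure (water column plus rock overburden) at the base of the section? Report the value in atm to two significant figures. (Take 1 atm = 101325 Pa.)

1100 atm

seawater: 1020 kg/m³ × 9.8 m/s² × 5639 m = 5.637×10^7 Pa = 556.3 atm
gneiss: 2730 kg/m³ × 9.8 m/s² × 2230 m = 5.966×10^7 Pa = 588.8 atm
Total = 556.3 + 588.8 = 1145.1 atm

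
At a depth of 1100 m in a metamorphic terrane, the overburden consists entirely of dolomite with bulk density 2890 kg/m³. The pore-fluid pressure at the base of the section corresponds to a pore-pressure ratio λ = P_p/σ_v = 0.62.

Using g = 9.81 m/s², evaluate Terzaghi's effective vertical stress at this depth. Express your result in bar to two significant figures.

Overburden (lithostatic) stress σ_v:
dolomite: 2890 kg/m³ × 9.81 m/s² × 1100 m = 3.119×10^7 Pa = 31.19 MPa
Pore pressure P_p = λ·σ_v = 0.62 × 31.19 MPa = 19.34 MPa
Effective stress σ' = σ_v − P_p = 31.19 − 19.34 = 11.851 MPa = 118.51 bar

120 bar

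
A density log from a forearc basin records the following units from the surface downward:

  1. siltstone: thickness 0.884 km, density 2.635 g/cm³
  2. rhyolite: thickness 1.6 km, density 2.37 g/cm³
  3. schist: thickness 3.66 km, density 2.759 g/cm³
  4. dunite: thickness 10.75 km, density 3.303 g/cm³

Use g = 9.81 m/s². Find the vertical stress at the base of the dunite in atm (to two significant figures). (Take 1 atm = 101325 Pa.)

siltstone: 2635 kg/m³ × 9.81 m/s² × 884 m = 2.285×10^7 Pa = 225.5 atm
rhyolite: 2370 kg/m³ × 9.81 m/s² × 1600 m = 3.720×10^7 Pa = 367.1 atm
schist: 2759 kg/m³ × 9.81 m/s² × 3660 m = 9.906×10^7 Pa = 977.7 atm
dunite: 3303 kg/m³ × 9.81 m/s² × 10750 m = 3.483×10^8 Pa = 3438 atm
Total = 225.5 + 367.1 + 977.7 + 3438 = 5008.0 atm

5000 atm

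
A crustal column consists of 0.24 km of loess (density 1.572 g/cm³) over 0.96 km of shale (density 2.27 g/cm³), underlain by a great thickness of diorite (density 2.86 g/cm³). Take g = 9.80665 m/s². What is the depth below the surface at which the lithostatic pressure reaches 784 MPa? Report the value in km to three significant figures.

Pressure at base of upper layers: 1572×9.80665×240 + 2270×9.80665×960 = 2.507×10^7 Pa = 25.07 MPa
Remaining pressure to be supplied by diorite: 7.840×10^8 − 2.507×10^7 = 7.589×10^8 Pa
Additional depth in diorite = 7.589×10^8 Pa / (2860 kg/m³ × 9.80665 m/s²) = 27059 m
Total depth = 1200 m + 27059 m = 28259 m
= 28.259 km

28.3 km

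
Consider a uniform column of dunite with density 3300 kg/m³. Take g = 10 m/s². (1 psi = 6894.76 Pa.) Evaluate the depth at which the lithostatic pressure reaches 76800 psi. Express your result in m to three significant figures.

16000 m

h = P/(ρg) = 76800 psi / (3300 kg/m³ × 10 m/s²) = 5.295×10^8 Pa / 33000 Pa/m = 16046 m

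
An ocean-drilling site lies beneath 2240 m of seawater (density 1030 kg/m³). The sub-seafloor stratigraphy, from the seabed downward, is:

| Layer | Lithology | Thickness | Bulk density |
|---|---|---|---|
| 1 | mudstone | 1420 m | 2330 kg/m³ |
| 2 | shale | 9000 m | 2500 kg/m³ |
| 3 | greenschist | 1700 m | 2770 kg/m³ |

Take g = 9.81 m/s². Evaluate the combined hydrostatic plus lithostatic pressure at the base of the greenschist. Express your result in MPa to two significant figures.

320 MPa

seawater: 1030 kg/m³ × 9.81 m/s² × 2240 m = 2.263×10^7 Pa = 22.63 MPa
mudstone: 2330 kg/m³ × 9.81 m/s² × 1420 m = 3.246×10^7 Pa = 32.46 MPa
shale: 2500 kg/m³ × 9.81 m/s² × 9000 m = 2.207×10^8 Pa = 220.7 MPa
greenschist: 2770 kg/m³ × 9.81 m/s² × 1700 m = 4.620×10^7 Pa = 46.20 MPa
Total = 22.63 + 32.46 + 220.7 + 46.20 = 322.01 MPa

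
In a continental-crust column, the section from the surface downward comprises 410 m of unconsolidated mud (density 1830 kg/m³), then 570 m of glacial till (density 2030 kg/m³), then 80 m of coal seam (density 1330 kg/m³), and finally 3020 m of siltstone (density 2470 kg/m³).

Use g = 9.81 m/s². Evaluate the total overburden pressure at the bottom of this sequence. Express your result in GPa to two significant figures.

unconsolidated mud: 1830 kg/m³ × 9.81 m/s² × 410 m = 7.360×10^6 Pa = 7.360×10^-3 GPa
glacial till: 2030 kg/m³ × 9.81 m/s² × 570 m = 1.135×10^7 Pa = 0.01135 GPa
coal seam: 1330 kg/m³ × 9.81 m/s² × 80 m = 1.044×10^6 Pa = 1.044×10^-3 GPa
siltstone: 2470 kg/m³ × 9.81 m/s² × 3020 m = 7.318×10^7 Pa = 0.07318 GPa
Total = 7.360×10^-3 + 0.01135 + 1.044×10^-3 + 0.07318 = 0.092932 GPa

0.093 GPa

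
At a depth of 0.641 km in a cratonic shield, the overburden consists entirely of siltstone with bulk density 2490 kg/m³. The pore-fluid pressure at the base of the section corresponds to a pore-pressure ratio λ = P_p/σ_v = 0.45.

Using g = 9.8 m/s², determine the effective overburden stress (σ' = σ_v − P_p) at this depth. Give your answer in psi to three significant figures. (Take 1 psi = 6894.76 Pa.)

Overburden (lithostatic) stress σ_v:
siltstone: 2490 kg/m³ × 9.8 m/s² × 641 m = 1.564×10^7 Pa = 15.64 MPa
Pore pressure P_p = λ·σ_v = 0.45 × 15.64 MPa = 7.039 MPa
Effective stress σ' = σ_v − P_p = 15.64 − 7.039 = 8.6029 MPa = 1247.7 psi

1250 psi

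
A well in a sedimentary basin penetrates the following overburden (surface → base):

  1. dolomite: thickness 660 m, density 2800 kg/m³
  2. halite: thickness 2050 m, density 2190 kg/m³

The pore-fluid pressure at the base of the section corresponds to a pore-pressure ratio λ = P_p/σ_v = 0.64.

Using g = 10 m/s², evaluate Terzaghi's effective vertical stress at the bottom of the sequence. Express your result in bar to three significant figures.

Overburden (lithostatic) stress σ_v:
dolomite: 2800 kg/m³ × 10 m/s² × 660 m = 1.848×10^7 Pa = 18.48 MPa
halite: 2190 kg/m³ × 10 m/s² × 2050 m = 4.489×10^7 Pa = 44.90 MPa
Total = 18.48 + 44.90 = 63.375 MPa
Pore pressure P_p = λ·σ_v = 0.64 × 63.38 MPa = 40.56 MPa
Effective stress σ' = σ_v − P_p = 63.38 − 40.56 = 22.815 MPa = 228.15 bar

228 bar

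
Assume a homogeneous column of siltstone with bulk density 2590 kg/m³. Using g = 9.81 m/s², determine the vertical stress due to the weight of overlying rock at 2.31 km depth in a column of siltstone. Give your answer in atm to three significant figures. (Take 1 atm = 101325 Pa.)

siltstone: 2590 kg/m³ × 9.81 m/s² × 2310 m = 5.869×10^7 Pa = 579.2 atm

579 atm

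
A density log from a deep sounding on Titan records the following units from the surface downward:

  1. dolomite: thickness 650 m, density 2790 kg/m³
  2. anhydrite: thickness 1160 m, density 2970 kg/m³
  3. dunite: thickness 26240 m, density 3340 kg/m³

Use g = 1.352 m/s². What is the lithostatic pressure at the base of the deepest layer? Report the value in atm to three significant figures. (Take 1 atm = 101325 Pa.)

dolomite: 2790 kg/m³ × 1.352 m/s² × 650 m = 2.452×10^6 Pa = 24.20 atm
anhydrite: 2970 kg/m³ × 1.352 m/s² × 1160 m = 4.658×10^6 Pa = 45.97 atm
dunite: 3340 kg/m³ × 1.352 m/s² × 26240 m = 1.185×10^8 Pa = 1169 atm
Total = 24.20 + 45.97 + 1169 = 1239.6 atm

1240 atm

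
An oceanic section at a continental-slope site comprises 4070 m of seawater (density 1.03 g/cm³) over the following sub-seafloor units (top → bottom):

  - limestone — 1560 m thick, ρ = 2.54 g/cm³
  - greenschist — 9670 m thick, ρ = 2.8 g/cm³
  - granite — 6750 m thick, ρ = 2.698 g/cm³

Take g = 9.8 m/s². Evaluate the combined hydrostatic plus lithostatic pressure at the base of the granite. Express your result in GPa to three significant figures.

0.524 GPa

seawater: 1030 kg/m³ × 9.8 m/s² × 4070 m = 4.108×10^7 Pa = 0.04108 GPa
limestone: 2540 kg/m³ × 9.8 m/s² × 1560 m = 3.883×10^7 Pa = 0.03883 GPa
greenschist: 2800 kg/m³ × 9.8 m/s² × 9670 m = 2.653×10^8 Pa = 0.2653 GPa
granite: 2698 kg/m³ × 9.8 m/s² × 6750 m = 1.785×10^8 Pa = 0.1785 GPa
Total = 0.04108 + 0.03883 + 0.2653 + 0.1785 = 0.52373 GPa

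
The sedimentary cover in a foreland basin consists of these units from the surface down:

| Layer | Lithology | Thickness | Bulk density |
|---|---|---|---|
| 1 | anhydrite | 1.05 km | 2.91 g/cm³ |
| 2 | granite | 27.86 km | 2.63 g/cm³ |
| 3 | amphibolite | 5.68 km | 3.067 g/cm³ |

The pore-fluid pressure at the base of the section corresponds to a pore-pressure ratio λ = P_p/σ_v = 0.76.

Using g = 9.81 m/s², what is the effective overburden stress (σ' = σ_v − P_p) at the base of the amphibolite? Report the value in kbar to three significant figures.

Overburden (lithostatic) stress σ_v:
anhydrite: 2910 kg/m³ × 9.81 m/s² × 1050 m = 2.997×10^7 Pa = 29.97 MPa
granite: 2630 kg/m³ × 9.81 m/s² × 27860 m = 7.188×10^8 Pa = 718.8 MPa
amphibolite: 3067 kg/m³ × 9.81 m/s² × 5680 m = 1.709×10^8 Pa = 170.9 MPa
Total = 29.97 + 718.8 + 170.9 = 919.67 MPa
Pore pressure P_p = λ·σ_v = 0.76 × 919.7 MPa = 698.9 MPa
Effective stress σ' = σ_v − P_p = 919.7 − 698.9 = 220.72 MPa = 2.2072 kbar

2.21 kbar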